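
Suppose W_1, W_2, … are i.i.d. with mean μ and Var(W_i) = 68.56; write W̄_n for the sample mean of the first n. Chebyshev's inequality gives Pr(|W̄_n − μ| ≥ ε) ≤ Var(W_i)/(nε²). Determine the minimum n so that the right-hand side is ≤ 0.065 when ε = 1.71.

Require 68.56/(n·1.71²) ≤ 0.065, i.e. n ≥ 68.56/(0.065·1.71²) = 360.716.
The smallest integer n is 361.

361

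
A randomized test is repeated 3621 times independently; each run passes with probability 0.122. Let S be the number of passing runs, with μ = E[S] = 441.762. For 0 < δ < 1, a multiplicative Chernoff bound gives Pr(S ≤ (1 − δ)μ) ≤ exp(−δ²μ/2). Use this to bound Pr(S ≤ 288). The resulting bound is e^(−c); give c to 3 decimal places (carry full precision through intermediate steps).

26.760

Write 288 = (1 − δ)μ, so δ = 1 − 288/441.762 = 0.3480652…
Then the exponent is δ²μ/2 = (μ − 288)²/(2μ) = 26.759604.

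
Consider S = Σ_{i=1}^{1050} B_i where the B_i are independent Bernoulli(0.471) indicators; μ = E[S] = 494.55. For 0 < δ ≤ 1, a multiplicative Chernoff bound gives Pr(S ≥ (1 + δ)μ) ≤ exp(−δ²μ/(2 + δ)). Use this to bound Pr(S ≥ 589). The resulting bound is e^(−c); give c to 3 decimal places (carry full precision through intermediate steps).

8.233

Write 589 = (1 + δ)μ, so δ = 589/494.55 − 1 = 0.1909817…
Then the exponent is δ²μ/(2 + δ) = (589 − μ)² / (μ·(2 + δ)) = 8.232940.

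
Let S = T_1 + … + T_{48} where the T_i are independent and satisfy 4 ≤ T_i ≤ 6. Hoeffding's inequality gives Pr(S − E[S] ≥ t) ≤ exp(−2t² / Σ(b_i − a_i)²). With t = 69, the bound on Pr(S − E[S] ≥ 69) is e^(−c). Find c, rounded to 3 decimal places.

49.594

Σ(b_i − a_i)² = 48·(2)² = 192.
c = 2t²/192 = 2·69²/192 = 49.5938.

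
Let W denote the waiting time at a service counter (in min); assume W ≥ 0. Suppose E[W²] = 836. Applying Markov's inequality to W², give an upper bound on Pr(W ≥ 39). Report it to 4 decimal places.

0.5496

Since W ≥ 0, the event {W ≥ 39} is the same as {W² ≥ 1521}.
Markov's inequality applied to W² gives Pr(W² ≥ 1521) ≤ E[W²]/1521 = 836/1521 = 0.5496.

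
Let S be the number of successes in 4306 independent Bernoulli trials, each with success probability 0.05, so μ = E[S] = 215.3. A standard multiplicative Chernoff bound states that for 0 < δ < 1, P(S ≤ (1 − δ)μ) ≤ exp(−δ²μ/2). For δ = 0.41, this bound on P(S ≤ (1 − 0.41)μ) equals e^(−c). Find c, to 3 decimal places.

c = δ²μ/2 = 0.41²·215.3/2 = 18.0960.

18.096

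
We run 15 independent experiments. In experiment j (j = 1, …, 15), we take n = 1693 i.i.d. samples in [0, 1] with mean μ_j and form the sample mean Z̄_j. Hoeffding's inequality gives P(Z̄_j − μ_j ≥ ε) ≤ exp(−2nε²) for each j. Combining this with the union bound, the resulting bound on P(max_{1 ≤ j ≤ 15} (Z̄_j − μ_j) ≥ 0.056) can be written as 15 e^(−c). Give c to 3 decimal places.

Union bound over the 15 events: P(max_{1 ≤ j ≤ 15} (Z̄_j − μ_j) ≥ 0.056) ≤ 15·exp(−2nε²) = 15 exp(−2·1693·0.056²).
So c = 2·1693·0.056² = 10.6185.

10.618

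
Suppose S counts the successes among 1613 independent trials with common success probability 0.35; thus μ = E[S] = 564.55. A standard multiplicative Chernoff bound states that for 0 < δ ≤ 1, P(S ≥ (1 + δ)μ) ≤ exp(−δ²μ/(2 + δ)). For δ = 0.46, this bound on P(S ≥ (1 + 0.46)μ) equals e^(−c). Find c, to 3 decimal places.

c = δ²μ/(2 + δ) = 0.46²·564.55/(2 + 0.46) = 48.5605.

48.560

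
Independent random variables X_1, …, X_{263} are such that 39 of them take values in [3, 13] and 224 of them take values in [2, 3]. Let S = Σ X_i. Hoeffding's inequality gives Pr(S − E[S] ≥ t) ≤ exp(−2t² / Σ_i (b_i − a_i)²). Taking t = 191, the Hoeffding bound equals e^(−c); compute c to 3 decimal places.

17.692

Σ(b_i − a_i)² = 39·10² + 224·1² = 4124.
c = 2t² / 4124 = 2·191² / 4124 = 17.6920.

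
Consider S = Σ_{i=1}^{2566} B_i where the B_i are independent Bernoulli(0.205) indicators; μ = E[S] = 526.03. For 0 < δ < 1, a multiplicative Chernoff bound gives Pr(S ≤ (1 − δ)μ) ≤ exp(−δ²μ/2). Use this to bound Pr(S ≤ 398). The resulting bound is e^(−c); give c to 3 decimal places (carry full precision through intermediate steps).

15.581

Write 398 = (1 − δ)μ, so δ = 1 − 398/526.03 = 0.2433892…
Then the exponent is δ²μ/2 = (μ − 398)²/(2μ) = 15.580557.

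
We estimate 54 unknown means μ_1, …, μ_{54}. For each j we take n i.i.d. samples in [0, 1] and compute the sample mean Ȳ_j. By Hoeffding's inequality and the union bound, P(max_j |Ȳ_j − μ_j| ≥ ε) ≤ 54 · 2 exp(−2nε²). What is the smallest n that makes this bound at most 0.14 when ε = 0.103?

314

Need 2·54·exp(−2nε²) ≤ 0.14, i.e. exp(−2nε²) ≤ 0.14/108.
So 2nε² ≥ ln(108/0.14) = 6.648244.
Hence n ≥ 6.648244/(2·0.103²) = 313.330.
The smallest integer n is 314.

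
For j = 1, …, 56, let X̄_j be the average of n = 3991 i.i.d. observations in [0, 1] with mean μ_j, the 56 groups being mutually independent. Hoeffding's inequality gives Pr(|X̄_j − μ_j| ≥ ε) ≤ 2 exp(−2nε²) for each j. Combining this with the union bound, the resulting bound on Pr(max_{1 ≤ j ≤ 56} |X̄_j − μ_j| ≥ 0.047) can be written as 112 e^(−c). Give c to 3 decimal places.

Union bound over the 56 events: Pr(max_{1 ≤ j ≤ 56} |X̄_j − μ_j| ≥ 0.047) ≤ 56·2·exp(−2nε²) = 112 exp(−2·3991·0.047²).
So c = 2·3991·0.047² = 17.6322.

17.632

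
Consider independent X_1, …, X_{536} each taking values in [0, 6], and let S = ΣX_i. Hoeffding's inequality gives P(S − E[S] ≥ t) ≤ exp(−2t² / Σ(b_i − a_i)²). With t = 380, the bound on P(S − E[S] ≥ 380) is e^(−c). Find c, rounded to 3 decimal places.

14.967

Σ(b_i − a_i)² = 536·(6)² = 19296.
c = 2t²/19296 = 2·380²/19296 = 14.9668.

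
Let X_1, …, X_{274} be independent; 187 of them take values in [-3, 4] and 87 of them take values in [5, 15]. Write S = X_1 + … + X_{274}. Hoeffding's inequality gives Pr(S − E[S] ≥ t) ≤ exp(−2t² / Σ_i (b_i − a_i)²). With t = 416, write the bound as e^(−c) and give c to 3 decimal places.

Σ(b_i − a_i)² = 187·7² + 87·10² = 17863.
c = 2t² / 17863 = 2·416² / 17863 = 19.3759.

19.376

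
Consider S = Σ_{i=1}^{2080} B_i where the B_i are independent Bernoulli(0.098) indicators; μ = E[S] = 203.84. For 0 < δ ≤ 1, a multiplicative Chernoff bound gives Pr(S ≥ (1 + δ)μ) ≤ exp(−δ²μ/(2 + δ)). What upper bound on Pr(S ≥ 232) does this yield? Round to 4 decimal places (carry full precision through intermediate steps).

0.1621

Write 232 = (1 + δ)μ, so δ = 232/203.84 − 1 = 0.1381476…
Then the exponent is δ²μ/(2 + δ) = (232 − μ)² / (μ·(2 + δ)) = 1.819442.
Bound = exp(−1.819442) = 0.16212.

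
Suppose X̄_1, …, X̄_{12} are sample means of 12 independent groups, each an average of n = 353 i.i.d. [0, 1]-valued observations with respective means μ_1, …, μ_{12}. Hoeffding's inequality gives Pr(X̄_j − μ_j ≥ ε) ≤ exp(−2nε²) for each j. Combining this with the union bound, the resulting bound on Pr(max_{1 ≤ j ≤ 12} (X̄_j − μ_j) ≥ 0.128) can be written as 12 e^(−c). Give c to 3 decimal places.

11.567

Union bound over the 12 events: Pr(max_{1 ≤ j ≤ 12} (X̄_j − μ_j) ≥ 0.128) ≤ 12·exp(−2nε²) = 12 exp(−2·353·0.128²).
So c = 2·353·0.128² = 11.5671.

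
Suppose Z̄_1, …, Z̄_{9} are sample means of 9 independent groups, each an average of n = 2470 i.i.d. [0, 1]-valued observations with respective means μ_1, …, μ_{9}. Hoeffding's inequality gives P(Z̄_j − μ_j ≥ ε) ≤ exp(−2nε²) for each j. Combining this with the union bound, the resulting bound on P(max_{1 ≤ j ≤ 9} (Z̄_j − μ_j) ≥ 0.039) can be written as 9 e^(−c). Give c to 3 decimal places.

7.514

Union bound over the 9 events: P(max_{1 ≤ j ≤ 9} (Z̄_j − μ_j) ≥ 0.039) ≤ 9·exp(−2nε²) = 9 exp(−2·2470·0.039²).
So c = 2·2470·0.039² = 7.5137.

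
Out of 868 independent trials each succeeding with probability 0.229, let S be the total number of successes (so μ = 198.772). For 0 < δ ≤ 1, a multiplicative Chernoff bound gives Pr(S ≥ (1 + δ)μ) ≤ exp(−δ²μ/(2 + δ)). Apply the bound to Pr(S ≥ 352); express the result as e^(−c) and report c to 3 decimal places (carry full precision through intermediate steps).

Write 352 = (1 + δ)μ, so δ = 352/198.772 − 1 = 0.7708732…
Then the exponent is δ²μ/(2 + δ) = (352 − μ)² / (μ·(2 + δ)) = 42.628928.

42.629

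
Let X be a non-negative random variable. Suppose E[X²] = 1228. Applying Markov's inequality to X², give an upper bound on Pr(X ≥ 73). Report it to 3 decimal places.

Since X ≥ 0, the event {X ≥ 73} is the same as {X² ≥ 5329}.
Markov's inequality applied to X² gives Pr(X² ≥ 5329) ≤ E[X²]/5329 = 1228/5329 = 0.2304.

0.230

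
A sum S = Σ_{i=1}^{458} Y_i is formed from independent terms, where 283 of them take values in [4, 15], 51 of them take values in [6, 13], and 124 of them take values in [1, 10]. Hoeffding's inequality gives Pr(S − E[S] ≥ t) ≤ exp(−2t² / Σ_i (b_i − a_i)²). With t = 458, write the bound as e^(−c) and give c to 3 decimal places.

8.967

Σ(b_i − a_i)² = 283·11² + 51·7² + 124·9² = 46786.
c = 2t² / 46786 = 2·458² / 46786 = 8.9670.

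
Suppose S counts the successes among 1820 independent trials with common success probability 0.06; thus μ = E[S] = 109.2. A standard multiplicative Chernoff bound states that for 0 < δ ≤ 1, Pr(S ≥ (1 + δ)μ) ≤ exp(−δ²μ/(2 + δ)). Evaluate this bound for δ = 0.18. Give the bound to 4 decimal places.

0.1973

Exponent = δ²μ/(2 + δ) = 0.18²·109.2/2.18 = 1.6230.
Bound = exp(−1.6230) = 0.19731.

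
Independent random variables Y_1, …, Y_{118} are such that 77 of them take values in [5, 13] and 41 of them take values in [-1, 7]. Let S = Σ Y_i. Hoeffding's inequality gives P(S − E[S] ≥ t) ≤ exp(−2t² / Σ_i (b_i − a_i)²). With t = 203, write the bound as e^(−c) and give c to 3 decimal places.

Σ(b_i − a_i)² = 77·8² + 41·8² = 7552.
c = 2t² / 7552 = 2·203² / 7552 = 10.9134.

10.913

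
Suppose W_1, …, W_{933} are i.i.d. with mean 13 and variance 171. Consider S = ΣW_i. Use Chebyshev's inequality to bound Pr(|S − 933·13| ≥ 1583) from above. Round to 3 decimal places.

Var(S) = n·Var(W_i) = 933·171 = 159543.
Chebyshev: Pr(|S − 933·13| ≥ 1583) ≤ Var(S)/1583² = 159543/2505889 = 0.0637.

0.064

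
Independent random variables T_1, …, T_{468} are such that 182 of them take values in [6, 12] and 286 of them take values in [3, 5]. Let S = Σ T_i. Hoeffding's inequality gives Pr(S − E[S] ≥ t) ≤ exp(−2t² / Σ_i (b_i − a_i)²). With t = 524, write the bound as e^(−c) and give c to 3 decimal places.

71.356

Σ(b_i − a_i)² = 182·6² + 286·2² = 7696.
c = 2t² / 7696 = 2·524² / 7696 = 71.3555.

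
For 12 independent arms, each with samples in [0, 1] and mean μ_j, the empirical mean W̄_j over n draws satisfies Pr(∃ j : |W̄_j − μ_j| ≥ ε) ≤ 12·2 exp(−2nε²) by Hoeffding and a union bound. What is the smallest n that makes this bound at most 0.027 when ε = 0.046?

Need 2·12·exp(−2nε²) ≤ 0.027, i.e. exp(−2nε²) ≤ 0.027/24.
So 2nε² ≥ ln(24/0.027) = 6.789972.
Hence n ≥ 6.789972/(2·0.046²) = 1604.436.
The smallest integer n is 1605.

1605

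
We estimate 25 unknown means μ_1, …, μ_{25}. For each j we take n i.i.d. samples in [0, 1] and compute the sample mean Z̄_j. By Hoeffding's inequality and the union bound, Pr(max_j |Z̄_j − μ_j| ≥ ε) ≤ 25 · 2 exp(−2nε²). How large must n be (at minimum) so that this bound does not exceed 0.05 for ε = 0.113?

271

Need 2·25·exp(−2nε²) ≤ 0.05, i.e. exp(−2nε²) ≤ 0.05/50.
So 2nε² ≥ ln(50/0.05) = 6.907755.
Hence n ≥ 6.907755/(2·0.113²) = 270.489.
The smallest integer n is 271.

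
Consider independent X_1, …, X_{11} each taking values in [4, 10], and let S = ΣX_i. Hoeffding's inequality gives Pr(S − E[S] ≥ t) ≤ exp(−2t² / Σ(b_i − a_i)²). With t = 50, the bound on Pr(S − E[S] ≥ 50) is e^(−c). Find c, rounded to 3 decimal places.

12.626

Σ(b_i − a_i)² = 11·(6)² = 396.
c = 2t²/396 = 2·50²/396 = 12.6263.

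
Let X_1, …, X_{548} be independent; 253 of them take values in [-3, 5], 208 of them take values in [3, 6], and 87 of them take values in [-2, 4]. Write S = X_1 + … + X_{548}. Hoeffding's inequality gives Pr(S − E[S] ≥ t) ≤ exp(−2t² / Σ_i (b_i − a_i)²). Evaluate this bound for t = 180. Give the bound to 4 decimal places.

0.0470

Σ(b_i − a_i)² = 253·8² + 208·3² + 87·6² = 21196.
Exponent = 2·180² / 21196 = 3.05718.
Bound = exp(−3.05718) = 0.04702.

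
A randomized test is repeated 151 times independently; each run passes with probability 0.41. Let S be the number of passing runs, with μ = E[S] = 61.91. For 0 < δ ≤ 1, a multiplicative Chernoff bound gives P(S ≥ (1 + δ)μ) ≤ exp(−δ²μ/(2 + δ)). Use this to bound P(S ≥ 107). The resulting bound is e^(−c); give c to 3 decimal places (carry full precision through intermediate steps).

12.037

Write 107 = (1 + δ)μ, so δ = 107/61.91 − 1 = 0.7283153…
Then the exponent is δ²μ/(2 + δ) = (107 − μ)² / (μ·(2 + δ)) = 12.036635.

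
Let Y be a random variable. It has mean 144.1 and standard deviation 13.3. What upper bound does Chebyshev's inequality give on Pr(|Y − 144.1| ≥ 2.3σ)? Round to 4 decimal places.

Chebyshev: Pr(|Y − μ| ≥ t) ≤ Var(Y)/t².
Var(Y) = σ² = 13.3² = 176.89.
t = 2.3·13.3 = 30.59.
Bound = 176.89 / 935.7481 = 0.1890.

0.1890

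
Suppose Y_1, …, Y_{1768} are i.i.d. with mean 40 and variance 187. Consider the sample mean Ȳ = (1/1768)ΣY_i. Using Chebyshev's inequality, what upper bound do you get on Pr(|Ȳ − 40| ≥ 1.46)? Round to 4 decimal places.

0.0496

Var(Ȳ) = Var(Y_i)/n = 187/1768 = 0.10577.
Chebyshev: Pr(|Ȳ − 40| ≥ 1.46) ≤ Var(Ȳ)/(1.46)² = 187/(1768·1.46²) = 0.0496.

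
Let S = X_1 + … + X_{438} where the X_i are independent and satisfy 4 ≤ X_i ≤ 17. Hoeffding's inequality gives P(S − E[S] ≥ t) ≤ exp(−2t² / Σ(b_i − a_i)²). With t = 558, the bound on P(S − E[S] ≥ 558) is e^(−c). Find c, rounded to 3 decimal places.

Σ(b_i − a_i)² = 438·(13)² = 74022.
c = 2t²/74022 = 2·558²/74022 = 8.4127.

8.413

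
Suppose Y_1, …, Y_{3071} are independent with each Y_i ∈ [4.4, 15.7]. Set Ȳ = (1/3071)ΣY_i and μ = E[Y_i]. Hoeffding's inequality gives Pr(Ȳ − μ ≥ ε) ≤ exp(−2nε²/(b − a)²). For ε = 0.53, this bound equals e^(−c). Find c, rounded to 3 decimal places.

c = 2nε²/(b − a)² = 2·3071·0.53² / 11.3² = 13.5115.

13.512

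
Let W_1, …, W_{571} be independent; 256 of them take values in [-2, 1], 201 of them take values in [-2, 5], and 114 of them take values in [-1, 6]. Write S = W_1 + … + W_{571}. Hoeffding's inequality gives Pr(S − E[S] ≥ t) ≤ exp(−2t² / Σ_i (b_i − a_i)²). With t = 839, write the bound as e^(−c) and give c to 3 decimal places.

79.364

Σ(b_i − a_i)² = 256·3² + 201·7² + 114·7² = 17739.
c = 2t² / 17739 = 2·839² / 17739 = 79.3642.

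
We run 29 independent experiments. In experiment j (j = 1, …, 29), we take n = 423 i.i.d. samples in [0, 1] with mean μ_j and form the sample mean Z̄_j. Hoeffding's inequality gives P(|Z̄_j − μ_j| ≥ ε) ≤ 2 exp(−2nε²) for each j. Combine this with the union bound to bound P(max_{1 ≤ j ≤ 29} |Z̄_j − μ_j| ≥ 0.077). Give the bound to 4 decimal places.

Per-experiment Hoeffding bound: 2·exp(−2·423·0.077²) = 2·exp(−5.01593) = 0.013263.
Union bound over 29 events: 29·0.013263 = 0.38462.

0.3846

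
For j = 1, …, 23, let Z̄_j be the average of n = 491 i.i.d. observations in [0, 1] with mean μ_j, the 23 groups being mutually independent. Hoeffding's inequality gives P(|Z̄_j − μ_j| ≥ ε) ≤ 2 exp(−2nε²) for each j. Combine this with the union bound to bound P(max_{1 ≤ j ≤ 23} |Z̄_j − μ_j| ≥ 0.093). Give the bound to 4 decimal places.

0.0094

Per-experiment Hoeffding bound: 2·exp(−2·491·0.093²) = 2·exp(−8.49332) = 0.00040966.
Union bound over 23 events: 23·0.00040966 = 0.00942.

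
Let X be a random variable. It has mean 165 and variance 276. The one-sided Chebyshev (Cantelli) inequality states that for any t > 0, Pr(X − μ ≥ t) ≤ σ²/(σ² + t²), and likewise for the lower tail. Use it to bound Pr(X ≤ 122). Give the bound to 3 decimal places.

Here σ² = 276 and t = 43, so σ² + t² = 2125.
Cantelli's bound: 276/2125 = 0.1299.

0.130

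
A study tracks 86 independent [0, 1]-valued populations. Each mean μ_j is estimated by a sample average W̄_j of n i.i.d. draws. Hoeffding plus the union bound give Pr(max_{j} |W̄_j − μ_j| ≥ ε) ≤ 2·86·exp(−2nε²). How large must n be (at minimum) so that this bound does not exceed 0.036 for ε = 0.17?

147

Need 2·86·exp(−2nε²) ≤ 0.036, i.e. exp(−2nε²) ≤ 0.036/172.
So 2nε² ≥ ln(172/0.036) = 8.471731.
Hence n ≥ 8.471731/(2·0.17²) = 146.570.
The smallest integer n is 147.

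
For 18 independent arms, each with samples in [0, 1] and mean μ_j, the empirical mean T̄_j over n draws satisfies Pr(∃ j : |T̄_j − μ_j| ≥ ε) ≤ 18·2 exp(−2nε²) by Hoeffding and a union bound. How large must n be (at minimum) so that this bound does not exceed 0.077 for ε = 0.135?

169

Need 2·18·exp(−2nε²) ≤ 0.077, i.e. exp(−2nε²) ≤ 0.077/36.
So 2nε² ≥ ln(36/0.077) = 6.147469.
Hence n ≥ 6.147469/(2·0.135²) = 168.655.
The smallest integer n is 169.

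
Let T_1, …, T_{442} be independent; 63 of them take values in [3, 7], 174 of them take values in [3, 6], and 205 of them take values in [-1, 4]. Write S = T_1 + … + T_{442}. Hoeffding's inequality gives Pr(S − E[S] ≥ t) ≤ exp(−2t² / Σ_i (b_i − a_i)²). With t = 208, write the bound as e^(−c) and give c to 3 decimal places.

Σ(b_i − a_i)² = 63·4² + 174·3² + 205·5² = 7699.
c = 2t² / 7699 = 2·208² / 7699 = 11.2389.

11.239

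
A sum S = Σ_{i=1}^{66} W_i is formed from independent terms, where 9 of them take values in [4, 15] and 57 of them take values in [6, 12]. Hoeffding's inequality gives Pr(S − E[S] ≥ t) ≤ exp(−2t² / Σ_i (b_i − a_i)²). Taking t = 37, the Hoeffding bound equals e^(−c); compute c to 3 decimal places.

Σ(b_i − a_i)² = 9·11² + 57·6² = 3141.
c = 2t² / 3141 = 2·37² / 3141 = 0.8717.

0.872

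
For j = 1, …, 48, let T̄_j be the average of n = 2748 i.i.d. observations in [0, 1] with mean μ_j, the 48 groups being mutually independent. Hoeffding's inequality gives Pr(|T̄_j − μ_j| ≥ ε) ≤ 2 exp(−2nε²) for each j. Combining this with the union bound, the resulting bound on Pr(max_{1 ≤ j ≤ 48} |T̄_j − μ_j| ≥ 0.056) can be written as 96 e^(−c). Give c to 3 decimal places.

Union bound over the 48 events: Pr(max_{1 ≤ j ≤ 48} |T̄_j − μ_j| ≥ 0.056) ≤ 48·2·exp(−2nε²) = 96 exp(−2·2748·0.056²).
So c = 2·2748·0.056² = 17.2355.

17.235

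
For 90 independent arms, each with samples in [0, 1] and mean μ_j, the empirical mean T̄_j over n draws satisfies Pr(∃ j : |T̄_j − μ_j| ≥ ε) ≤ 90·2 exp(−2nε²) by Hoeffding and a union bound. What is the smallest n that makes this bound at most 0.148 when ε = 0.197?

Need 2·90·exp(−2nε²) ≤ 0.148, i.e. exp(−2nε²) ≤ 0.148/180.
So 2nε² ≥ ln(180/0.148) = 7.103500.
Hence n ≥ 7.103500/(2·0.197²) = 91.519.
The smallest integer n is 92.

92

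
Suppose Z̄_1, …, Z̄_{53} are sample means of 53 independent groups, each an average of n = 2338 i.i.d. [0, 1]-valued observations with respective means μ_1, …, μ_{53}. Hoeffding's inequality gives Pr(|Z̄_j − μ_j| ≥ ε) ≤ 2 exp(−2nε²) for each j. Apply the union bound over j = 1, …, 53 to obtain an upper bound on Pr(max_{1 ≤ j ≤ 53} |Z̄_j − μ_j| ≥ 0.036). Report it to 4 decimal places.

0.2474

Per-experiment Hoeffding bound: 2·exp(−2·2338·0.036²) = 2·exp(−6.06010) = 0.0046684.
Union bound over 53 events: 53·0.0046684 = 0.24742.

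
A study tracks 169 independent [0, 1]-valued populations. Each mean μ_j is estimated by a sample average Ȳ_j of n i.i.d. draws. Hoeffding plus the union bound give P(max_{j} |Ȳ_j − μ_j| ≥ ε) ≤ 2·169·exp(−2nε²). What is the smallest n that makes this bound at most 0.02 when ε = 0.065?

1153

Need 2·169·exp(−2nε²) ≤ 0.02, i.e. exp(−2nε²) ≤ 0.02/338.
So 2nε² ≥ ln(338/0.02) = 9.735069.
Hence n ≥ 9.735069/(2·0.065²) = 1152.079.
The smallest integer n is 1153.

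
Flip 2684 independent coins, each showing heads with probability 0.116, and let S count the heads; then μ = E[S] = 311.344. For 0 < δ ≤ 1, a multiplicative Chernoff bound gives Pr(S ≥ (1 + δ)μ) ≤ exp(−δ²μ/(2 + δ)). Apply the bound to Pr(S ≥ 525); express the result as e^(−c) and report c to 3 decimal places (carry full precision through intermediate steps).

54.581

Write 525 = (1 + δ)μ, so δ = 525/311.344 − 1 = 0.6862377…
Then the exponent is δ²μ/(2 + δ) = (525 − μ)² / (μ·(2 + δ)) = 54.581472.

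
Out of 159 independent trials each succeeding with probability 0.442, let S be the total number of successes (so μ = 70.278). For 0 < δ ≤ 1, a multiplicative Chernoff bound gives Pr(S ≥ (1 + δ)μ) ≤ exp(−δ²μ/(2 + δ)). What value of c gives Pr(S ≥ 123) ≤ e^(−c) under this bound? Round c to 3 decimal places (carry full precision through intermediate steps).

14.381

Write 123 = (1 + δ)μ, so δ = 123/70.278 − 1 = 0.7501921…
Then the exponent is δ²μ/(2 + δ) = (123 − μ)² / (μ·(2 + δ)) = 14.381405.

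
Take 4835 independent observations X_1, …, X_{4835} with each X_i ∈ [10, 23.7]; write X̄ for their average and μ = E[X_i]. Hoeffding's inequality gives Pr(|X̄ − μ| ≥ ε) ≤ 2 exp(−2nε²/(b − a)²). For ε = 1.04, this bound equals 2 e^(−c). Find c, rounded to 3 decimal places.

55.725

c = 2nε²/(b − a)² = 2·4835·1.04² / 13.7² = 55.7252.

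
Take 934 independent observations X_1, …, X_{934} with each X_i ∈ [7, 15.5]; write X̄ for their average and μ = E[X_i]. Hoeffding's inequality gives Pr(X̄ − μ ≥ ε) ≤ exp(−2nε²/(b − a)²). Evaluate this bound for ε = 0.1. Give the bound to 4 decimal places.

Exponent: 2nε²/(b − a)² = 2·934·0.1² / 8.5² = 0.25855.
Bound = exp(−0.25855) = 0.77217.

0.7722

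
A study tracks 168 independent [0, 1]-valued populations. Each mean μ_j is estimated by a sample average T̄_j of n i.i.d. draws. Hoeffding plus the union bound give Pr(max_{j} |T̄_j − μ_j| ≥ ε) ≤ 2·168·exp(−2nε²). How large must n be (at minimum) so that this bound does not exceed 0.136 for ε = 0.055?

1292

Need 2·168·exp(−2nε²) ≤ 0.136, i.e. exp(−2nε²) ≤ 0.136/336.
So 2nε² ≥ ln(336/0.136) = 7.812212.
Hence n ≥ 7.812212/(2·0.055²) = 1291.275.
The smallest integer n is 1292.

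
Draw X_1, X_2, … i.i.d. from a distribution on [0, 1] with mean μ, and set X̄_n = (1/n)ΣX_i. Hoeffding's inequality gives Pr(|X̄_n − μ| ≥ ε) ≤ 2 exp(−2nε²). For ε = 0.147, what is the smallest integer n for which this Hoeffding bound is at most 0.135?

63

Require 2·exp(−2nε²) ≤ 0.135, i.e. 2nε² ≥ ln(2/0.135) = 2.695628.
So n ≥ 2.695628 / (2·0.147²) = 62.373.
The smallest integer n is 63.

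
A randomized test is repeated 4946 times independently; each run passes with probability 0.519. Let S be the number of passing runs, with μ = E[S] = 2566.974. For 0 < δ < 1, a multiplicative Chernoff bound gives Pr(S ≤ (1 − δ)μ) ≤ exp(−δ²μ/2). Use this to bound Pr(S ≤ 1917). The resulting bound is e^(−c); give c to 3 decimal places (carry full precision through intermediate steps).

82.289

Write 1917 = (1 − δ)μ, so δ = 1 − 1917/2566.974 = 0.2532063…
Then the exponent is δ²μ/2 = (μ − 1917)²/(2μ) = 82.288757.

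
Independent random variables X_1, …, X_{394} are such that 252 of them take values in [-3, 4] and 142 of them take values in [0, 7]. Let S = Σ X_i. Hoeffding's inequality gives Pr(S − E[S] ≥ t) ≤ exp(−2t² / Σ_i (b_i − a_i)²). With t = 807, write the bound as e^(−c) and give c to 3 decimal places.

67.466

Σ(b_i − a_i)² = 252·7² + 142·7² = 19306.
c = 2t² / 19306 = 2·807² / 19306 = 67.4660.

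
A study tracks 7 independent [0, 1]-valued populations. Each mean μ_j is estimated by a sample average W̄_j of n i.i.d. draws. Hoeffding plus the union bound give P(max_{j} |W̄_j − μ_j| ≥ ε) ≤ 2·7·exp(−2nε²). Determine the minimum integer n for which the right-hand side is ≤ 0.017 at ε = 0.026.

Need 2·7·exp(−2nε²) ≤ 0.017, i.e. exp(−2nε²) ≤ 0.017/14.
So 2nε² ≥ ln(14/0.017) = 6.713599.
Hence n ≥ 6.713599/(2·0.026²) = 4965.680.
The smallest integer n is 4966.

4966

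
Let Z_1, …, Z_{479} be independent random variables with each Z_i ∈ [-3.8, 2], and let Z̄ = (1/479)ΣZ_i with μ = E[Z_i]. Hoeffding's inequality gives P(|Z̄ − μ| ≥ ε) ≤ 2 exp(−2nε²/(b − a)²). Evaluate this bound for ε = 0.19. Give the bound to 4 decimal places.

0.7154

Exponent: 2nε²/(b − a)² = 2·479·0.19² / 5.8² = 1.02806.
Bound = 2·exp(−1.02806) = 0.71540.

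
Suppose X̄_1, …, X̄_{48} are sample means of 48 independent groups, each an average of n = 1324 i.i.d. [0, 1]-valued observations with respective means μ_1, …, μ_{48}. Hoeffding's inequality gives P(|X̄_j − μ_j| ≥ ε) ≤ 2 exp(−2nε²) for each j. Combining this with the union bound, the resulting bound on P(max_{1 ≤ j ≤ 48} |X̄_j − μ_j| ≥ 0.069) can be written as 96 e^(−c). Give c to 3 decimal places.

Union bound over the 48 events: P(max_{1 ≤ j ≤ 48} |X̄_j − μ_j| ≥ 0.069) ≤ 48·2·exp(−2nε²) = 96 exp(−2·1324·0.069²).
So c = 2·1324·0.069² = 12.6071.

12.607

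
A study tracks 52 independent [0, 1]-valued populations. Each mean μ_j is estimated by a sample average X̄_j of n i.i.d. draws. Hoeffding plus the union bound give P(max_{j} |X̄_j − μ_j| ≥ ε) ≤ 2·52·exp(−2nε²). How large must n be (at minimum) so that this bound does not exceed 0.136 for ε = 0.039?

2183

Need 2·52·exp(−2nε²) ≤ 0.136, i.e. exp(−2nε²) ≤ 0.136/104.
So 2nε² ≥ ln(104/0.136) = 6.639491.
Hence n ≥ 6.639491/(2·0.039²) = 2182.607.
The smallest integer n is 2183.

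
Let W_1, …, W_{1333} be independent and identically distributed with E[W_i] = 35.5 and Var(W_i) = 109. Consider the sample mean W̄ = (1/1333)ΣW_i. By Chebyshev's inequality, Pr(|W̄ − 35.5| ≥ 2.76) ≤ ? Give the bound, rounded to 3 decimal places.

0.011

Var(W̄) = Var(W_i)/n = 109/1333 = 0.08177.
Chebyshev: Pr(|W̄ − 35.5| ≥ 2.76) ≤ Var(W̄)/(2.76)² = 109/(1333·2.76²) = 0.0107.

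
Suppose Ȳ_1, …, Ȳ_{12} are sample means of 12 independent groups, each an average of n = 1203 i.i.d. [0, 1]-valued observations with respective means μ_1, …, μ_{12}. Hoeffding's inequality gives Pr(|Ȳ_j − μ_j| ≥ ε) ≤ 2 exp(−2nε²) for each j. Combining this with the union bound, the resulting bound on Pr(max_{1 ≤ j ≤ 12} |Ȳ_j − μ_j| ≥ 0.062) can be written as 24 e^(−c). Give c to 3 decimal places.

9.249

Union bound over the 12 events: Pr(max_{1 ≤ j ≤ 12} |Ȳ_j − μ_j| ≥ 0.062) ≤ 12·2·exp(−2nε²) = 24 exp(−2·1203·0.062²).
So c = 2·1203·0.062² = 9.2487.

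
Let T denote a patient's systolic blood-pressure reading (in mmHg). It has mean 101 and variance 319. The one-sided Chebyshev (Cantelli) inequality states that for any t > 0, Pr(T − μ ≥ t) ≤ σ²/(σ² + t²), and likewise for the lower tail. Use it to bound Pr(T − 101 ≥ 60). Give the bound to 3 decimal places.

0.081

Here σ² = 319 and t = 60, so σ² + t² = 3919.
Cantelli's bound: 319/3919 = 0.0814.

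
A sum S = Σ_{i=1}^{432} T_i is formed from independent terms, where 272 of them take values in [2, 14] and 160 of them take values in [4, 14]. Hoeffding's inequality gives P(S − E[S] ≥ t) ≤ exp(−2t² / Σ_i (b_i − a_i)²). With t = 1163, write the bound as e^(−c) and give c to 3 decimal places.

Σ(b_i − a_i)² = 272·12² + 160·10² = 55168.
c = 2t² / 55168 = 2·1163² / 55168 = 49.0345.

49.035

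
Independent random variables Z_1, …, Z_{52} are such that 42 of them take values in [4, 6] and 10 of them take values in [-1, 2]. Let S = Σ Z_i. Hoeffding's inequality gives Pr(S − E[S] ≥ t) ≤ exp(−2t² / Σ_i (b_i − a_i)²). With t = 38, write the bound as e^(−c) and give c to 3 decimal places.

11.194

Σ(b_i − a_i)² = 42·2² + 10·3² = 258.
c = 2t² / 258 = 2·38² / 258 = 11.1938.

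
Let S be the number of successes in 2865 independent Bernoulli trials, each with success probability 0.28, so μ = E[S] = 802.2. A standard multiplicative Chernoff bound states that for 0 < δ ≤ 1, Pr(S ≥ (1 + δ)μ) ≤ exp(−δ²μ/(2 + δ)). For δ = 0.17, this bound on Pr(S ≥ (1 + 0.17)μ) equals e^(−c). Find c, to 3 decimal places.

c = δ²μ/(2 + δ) = 0.17²·802.2/(2 + 0.17) = 10.6837.

10.684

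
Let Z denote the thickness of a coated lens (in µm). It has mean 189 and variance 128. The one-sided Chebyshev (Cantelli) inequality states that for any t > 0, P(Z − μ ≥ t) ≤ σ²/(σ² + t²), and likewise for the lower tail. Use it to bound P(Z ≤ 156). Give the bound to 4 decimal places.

0.1052

Here σ² = 128 and t = 33, so σ² + t² = 1217.
Cantelli's bound: 128/1217 = 0.1052.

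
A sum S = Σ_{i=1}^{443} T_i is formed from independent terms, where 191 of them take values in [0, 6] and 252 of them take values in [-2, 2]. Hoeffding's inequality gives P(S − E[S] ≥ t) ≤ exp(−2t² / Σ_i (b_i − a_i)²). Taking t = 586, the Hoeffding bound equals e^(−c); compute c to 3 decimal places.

62.962

Σ(b_i − a_i)² = 191·6² + 252·4² = 10908.
c = 2t² / 10908 = 2·586² / 10908 = 62.9622.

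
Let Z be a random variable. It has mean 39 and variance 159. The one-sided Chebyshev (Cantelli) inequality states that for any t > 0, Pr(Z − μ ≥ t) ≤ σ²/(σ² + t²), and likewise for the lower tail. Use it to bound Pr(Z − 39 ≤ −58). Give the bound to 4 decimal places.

Here σ² = 159 and t = 58, so σ² + t² = 3523.
Cantelli's bound: 159/3523 = 0.0451.

0.0451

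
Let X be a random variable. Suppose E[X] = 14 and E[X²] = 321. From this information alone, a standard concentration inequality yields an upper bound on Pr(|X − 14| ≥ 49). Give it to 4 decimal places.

0.0521

The first two moments determine the variance, so Chebyshev's inequality is the sharpest standard bound available.
Var(X) = E[X²] − (E[X])² = 321 − 196 = 125.
Chebyshev's inequality: Pr(|X − μ| ≥ t) ≤ Var(X)/t² = 125/2401 = 0.0521.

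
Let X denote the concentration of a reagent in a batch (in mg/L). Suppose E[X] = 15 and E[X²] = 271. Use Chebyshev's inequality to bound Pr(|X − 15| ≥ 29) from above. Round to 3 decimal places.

0.055

Var(X) = E[X²] − (E[X])² = 271 − 225 = 46.
Chebyshev's inequality: Pr(|X − μ| ≥ t) ≤ Var(X)/t² = 46/841 = 0.0547.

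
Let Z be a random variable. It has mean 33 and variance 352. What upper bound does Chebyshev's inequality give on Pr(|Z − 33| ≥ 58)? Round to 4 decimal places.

Chebyshev: Pr(|Z − μ| ≥ t) ≤ Var(Z)/t².
Bound = 352 / 3364 = 0.1046.

0.1046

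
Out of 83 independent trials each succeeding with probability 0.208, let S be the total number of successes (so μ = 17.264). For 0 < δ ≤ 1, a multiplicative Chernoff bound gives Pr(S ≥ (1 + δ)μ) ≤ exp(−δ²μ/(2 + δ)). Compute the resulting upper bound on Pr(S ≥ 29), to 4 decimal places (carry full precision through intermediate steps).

Write 29 = (1 + δ)μ, so δ = 29/17.264 − 1 = 0.6797961…
Then the exponent is δ²μ/(2 + δ) = (29 − μ)² / (μ·(2 + δ)) = 2.977125.
Bound = exp(−2.977125) = 0.05094.

0.0509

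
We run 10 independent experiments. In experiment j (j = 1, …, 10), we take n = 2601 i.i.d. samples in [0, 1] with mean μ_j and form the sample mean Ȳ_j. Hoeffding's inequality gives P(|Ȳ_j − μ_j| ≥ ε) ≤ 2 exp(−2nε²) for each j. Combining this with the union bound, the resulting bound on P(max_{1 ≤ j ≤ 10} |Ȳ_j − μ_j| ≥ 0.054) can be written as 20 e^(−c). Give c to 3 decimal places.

Union bound over the 10 events: P(max_{1 ≤ j ≤ 10} |Ȳ_j − μ_j| ≥ 0.054) ≤ 10·2·exp(−2nε²) = 20 exp(−2·2601·0.054²).
So c = 2·2601·0.054² = 15.1690.

15.169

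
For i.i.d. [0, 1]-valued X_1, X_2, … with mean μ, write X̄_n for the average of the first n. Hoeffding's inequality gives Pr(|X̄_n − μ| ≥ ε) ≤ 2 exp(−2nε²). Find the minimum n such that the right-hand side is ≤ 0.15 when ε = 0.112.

104

Require 2·exp(−2nε²) ≤ 0.15, i.e. 2nε² ≥ ln(2/0.15) = 2.590267.
So n ≥ 2.590267 / (2·0.112²) = 103.247.
The smallest integer n is 104.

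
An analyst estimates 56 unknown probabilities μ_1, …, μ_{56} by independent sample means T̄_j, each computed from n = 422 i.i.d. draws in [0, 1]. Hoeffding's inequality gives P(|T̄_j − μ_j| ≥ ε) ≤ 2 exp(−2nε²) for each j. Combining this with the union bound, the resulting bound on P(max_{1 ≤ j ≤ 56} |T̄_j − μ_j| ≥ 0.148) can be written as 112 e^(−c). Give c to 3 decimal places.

18.487

Union bound over the 56 events: P(max_{1 ≤ j ≤ 56} |T̄_j − μ_j| ≥ 0.148) ≤ 56·2·exp(−2nε²) = 112 exp(−2·422·0.148²).
So c = 2·422·0.148² = 18.4870.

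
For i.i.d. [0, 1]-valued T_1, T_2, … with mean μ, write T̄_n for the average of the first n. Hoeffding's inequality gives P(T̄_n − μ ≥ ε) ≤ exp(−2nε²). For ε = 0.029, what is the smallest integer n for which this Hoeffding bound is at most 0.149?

1132

Require exp(−2nε²) ≤ 0.149, i.e. 2nε² ≥ ln(1/0.149) = 1.903809.
So n ≥ 1.903809 / (2·0.029²) = 1131.872.
The smallest integer n is 1132.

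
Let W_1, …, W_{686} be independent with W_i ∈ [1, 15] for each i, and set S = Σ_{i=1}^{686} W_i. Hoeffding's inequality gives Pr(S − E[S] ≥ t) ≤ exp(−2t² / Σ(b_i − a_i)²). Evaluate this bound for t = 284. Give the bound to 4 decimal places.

Σ(b_i − a_i)² = 686·(14)² = 134456.
Exponent = 2·284²/134456 = 1.1997.
Bound = exp(−1.1997) = 0.30127.

0.3013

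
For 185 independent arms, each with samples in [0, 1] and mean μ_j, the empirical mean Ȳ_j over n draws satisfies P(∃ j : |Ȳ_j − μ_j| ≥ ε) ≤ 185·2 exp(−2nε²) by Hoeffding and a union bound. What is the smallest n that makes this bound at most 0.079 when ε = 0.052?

Need 2·185·exp(−2nε²) ≤ 0.079, i.e. exp(−2nε²) ≤ 0.079/370.
So 2nε² ≥ ln(370/0.079) = 8.451810.
Hence n ≥ 8.451810/(2·0.052²) = 1562.835.
The smallest integer n is 1563.

1563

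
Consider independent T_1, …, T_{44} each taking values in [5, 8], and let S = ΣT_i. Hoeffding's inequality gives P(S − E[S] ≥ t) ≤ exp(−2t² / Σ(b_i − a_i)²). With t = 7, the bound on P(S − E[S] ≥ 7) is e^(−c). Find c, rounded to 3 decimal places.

0.247

Σ(b_i − a_i)² = 44·(3)² = 396.
c = 2t²/396 = 2·7²/396 = 0.2475.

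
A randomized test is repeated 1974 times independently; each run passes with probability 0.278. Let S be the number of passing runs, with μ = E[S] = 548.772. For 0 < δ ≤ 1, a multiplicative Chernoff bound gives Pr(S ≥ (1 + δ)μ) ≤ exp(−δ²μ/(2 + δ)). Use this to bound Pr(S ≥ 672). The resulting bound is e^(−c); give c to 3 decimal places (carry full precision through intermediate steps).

12.439

Write 672 = (1 + δ)μ, so δ = 672/548.772 − 1 = 0.2245523…
Then the exponent is δ²μ/(2 + δ) = (672 − μ)² / (μ·(2 + δ)) = 12.438965.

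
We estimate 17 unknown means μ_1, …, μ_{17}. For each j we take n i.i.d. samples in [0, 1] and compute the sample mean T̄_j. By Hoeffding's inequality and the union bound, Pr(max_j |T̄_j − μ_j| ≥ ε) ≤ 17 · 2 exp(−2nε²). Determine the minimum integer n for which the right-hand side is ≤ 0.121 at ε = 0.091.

341

Need 2·17·exp(−2nε²) ≤ 0.121, i.e. exp(−2nε²) ≤ 0.121/34.
So 2nε² ≥ ln(34/0.121) = 5.638325.
Hence n ≥ 5.638325/(2·0.091²) = 340.437.
The smallest integer n is 341.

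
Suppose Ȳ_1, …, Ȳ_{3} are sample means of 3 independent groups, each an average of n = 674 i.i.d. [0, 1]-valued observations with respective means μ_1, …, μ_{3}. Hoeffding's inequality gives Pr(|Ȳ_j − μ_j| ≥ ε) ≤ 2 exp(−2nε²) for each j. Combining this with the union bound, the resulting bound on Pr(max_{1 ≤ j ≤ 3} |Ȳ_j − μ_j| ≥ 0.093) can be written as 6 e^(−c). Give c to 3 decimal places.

Union bound over the 3 events: Pr(max_{1 ≤ j ≤ 3} |Ȳ_j − μ_j| ≥ 0.093) ≤ 3·2·exp(−2nε²) = 6 exp(−2·674·0.093²).
So c = 2·674·0.093² = 11.6589.

11.659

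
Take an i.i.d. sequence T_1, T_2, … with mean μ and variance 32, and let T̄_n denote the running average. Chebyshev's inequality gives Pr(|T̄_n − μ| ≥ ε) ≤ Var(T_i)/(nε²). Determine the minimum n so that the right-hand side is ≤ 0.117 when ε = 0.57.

842

Require 32/(n·0.57²) ≤ 0.117, i.e. n ≥ 32/(0.117·0.57²) = 841.811.
The smallest integer n is 842.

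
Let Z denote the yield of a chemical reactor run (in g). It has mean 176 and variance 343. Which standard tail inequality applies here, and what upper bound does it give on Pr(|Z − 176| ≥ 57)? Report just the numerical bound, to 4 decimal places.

0.1056

Mean and variance are known, so Chebyshev's inequality applies.
Chebyshev: Pr(|Z − μ| ≥ t) ≤ Var(Z)/t².
Bound = 343 / 3249 = 0.1056.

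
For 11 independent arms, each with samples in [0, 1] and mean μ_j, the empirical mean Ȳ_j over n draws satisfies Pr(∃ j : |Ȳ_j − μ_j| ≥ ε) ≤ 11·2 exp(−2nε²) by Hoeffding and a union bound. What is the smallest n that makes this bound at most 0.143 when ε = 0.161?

Need 2·11·exp(−2nε²) ≤ 0.143, i.e. exp(−2nε²) ≤ 0.143/22.
So 2nε² ≥ ln(22/0.143) = 5.035953.
Hence n ≥ 5.035953/(2·0.161²) = 97.140.
The smallest integer n is 98.

98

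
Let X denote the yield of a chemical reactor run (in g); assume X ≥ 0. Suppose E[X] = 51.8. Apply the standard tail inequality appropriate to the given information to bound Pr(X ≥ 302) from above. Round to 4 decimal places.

Only the mean of a non-negative variable is known, so Markov's inequality is the applicable tail bound.
Markov's inequality: for a non-negative random variable, Pr(X ≥ a) ≤ E[X]/a.
Here E[X] = 51.8 and a = 302, so the bound is 51.8/302 = 0.1715.

0.1715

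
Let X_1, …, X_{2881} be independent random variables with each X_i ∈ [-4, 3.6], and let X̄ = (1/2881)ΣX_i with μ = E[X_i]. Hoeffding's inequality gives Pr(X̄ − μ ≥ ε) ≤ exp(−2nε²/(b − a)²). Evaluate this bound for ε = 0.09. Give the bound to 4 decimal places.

0.4457

Exponent: 2nε²/(b − a)² = 2·2881·0.09² / 7.6² = 0.80804.
Bound = exp(−0.80804) = 0.44573.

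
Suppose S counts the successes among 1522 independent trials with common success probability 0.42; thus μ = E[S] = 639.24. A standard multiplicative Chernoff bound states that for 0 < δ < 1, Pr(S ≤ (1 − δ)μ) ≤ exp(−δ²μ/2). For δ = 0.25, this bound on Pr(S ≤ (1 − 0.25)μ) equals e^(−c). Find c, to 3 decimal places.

c = δ²μ/2 = 0.25²·639.24/2 = 19.9763.

19.976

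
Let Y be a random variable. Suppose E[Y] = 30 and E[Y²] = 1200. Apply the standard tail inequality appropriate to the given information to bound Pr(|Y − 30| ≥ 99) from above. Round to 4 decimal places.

The first two moments determine the variance, so Chebyshev's inequality is the sharpest standard bound available.
Var(Y) = E[Y²] − (E[Y])² = 1200 − 900 = 300.
Chebyshev's inequality: Pr(|Y − μ| ≥ t) ≤ Var(Y)/t² = 300/9801 = 0.0306.

0.0306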